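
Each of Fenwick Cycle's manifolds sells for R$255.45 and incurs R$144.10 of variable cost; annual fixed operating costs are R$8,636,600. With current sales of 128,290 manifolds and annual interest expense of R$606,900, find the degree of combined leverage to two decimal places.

At 128,290 units, contribution = 128,290 × R$111.35 = R$14,285,091.50.
EBIT = R$14,285,091.50 − R$8,636,600 = R$5,648,491.50. Interest = R$606,900.00.
DOL = R$14,285,091.50 ÷ R$5,648,491.50 = 2.5290; DFL = R$5,648,491.50 ÷ R$5,041,591.50 = 1.1204.
Combined leverage = 2.5290 × 1.1204 = 2.8335.

2.83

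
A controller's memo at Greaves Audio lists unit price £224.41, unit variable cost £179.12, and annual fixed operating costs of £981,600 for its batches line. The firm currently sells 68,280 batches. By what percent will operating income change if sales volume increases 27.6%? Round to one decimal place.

Total contribution margin = 68,280 × £45.29 = £3,092,401.20.
Subtracting fixed costs: EBIT = £3,092,401.20 − £981,600 = £2,110,801.20.
Degree of operating leverage = £3,092,401.20 / £2,110,801.20 = 1.4650.
%ΔEBIT = DOL × %ΔSales = 1.4650 × +27.6% = +40.4%.

+40.4%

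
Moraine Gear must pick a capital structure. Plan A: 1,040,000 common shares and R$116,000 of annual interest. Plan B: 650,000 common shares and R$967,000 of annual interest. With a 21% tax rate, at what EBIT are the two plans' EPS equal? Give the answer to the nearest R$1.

R$2,385,333

Set EPS_A = EPS_B: (EBIT − R$116,000)(1 − 0.21) ÷ 1,040,000 = (EBIT − R$967,000)(1 − 0.21) ÷ 650,000.
The (1 − t) factor cancels: (EBIT − 116,000) × 650,000 = (EBIT − 967,000) × 1,040,000.
Solving, EBIT = (967,000·1,040,000 − 116,000·650,000) / (1,040,000 − 650,000) = 930,280,000,000 / 390,000 = 2,385,333.33.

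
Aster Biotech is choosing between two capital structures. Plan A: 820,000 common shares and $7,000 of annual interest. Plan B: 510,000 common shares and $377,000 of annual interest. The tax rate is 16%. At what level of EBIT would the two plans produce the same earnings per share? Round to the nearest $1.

Set EPS_A = EPS_B: (EBIT − $7,000)(1 − 0.16) ÷ 820,000 = (EBIT − $377,000)(1 − 0.16) ÷ 510,000.
Cancelling (1 − t) and cross-multiplying: 510,000·(EBIT − 7,000) = 820,000·(EBIT − 377,000).
EBIT × (820,000 − 510,000) = 377,000 × 820,000 − 7,000 × 510,000 = 305,570,000,000, so EBIT = 305,570,000,000 ÷ 310,000 = 985,709.68.

$985,710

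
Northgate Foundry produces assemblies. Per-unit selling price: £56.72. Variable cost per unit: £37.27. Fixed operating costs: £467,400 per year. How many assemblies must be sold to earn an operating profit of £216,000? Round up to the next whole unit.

35,137 assemblies

Unit CM = price − variable cost = £56.72 − £37.27 = £19.45.
Required volume = (fixed costs + target profit) ÷ CM = (£467,400 + £216,000) ÷ £19.45 = 35,136.25, so 35,137 assemblies.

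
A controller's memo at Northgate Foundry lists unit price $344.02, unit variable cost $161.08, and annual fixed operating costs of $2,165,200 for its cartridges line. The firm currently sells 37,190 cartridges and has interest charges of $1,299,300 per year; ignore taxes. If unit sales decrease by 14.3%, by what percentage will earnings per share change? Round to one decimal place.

Total contribution margin = 37,190 × $182.94 = $6,803,538.60.
Operating income = contribution − fixed costs = $6,803,538.60 − $2,165,200 = $4,638,338.60.
Interest = $1,299,300.00, so EBIT − I = $3,339,038.60.
DCL = total CM / (EBIT − I) = $6,803,538.60 / $3,339,038.60 = 2.0376.
%ΔEPS = DCL × %ΔSales = 2.0376 × -14.3% = -29.1%.

-29.1%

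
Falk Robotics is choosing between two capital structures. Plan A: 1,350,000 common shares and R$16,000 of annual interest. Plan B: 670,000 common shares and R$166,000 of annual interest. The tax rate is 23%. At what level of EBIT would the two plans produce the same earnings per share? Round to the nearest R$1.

At indifference, (EBIT − 16,000)(1 − t)/1,350,000 = (EBIT − 166,000)(1 − t)/670,000.
Cancelling (1 − t) and cross-multiplying: 670,000·(EBIT − 16,000) = 1,350,000·(EBIT − 166,000).
Solving, EBIT = (166,000·1,350,000 − 16,000·670,000) / (1,350,000 − 670,000) = 213,380,000,000 / 680,000 = 313,794.12.

R$313,794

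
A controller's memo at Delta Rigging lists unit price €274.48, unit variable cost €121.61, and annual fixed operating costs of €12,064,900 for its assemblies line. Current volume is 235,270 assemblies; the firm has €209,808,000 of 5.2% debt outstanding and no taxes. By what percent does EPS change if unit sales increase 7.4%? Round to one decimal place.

Contribution at this volume is 235,270 × €152.87 = €35,965,724.90.
EBIT = €35,965,724.90 − €12,064,900 = €23,900,824.90.
After interest of €10,910,016.00, pre-tax earnings = €12,990,808.90.
DCL = total CM / (EBIT − I) = €35,965,724.90 / €12,990,808.90 = 2.7686.
EPS therefore changes by 2.7686 × (+7.4%) = +20.5%.

+20.5%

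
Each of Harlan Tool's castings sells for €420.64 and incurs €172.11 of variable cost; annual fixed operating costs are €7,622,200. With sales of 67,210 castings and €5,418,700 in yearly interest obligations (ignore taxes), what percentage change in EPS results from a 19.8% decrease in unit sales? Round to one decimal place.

-90.3%

At 67,210 units, contribution = 67,210 × €248.53 = €16,703,701.30.
Operating income = contribution − fixed costs = €16,703,701.30 − €7,622,200 = €9,081,501.30.
Interest = €5,418,700.00, so EBIT − I = €3,662,801.30.
DCL = total CM / (EBIT − I) = €16,703,701.30 / €3,662,801.30 = 4.5604.
EPS therefore changes by 4.5604 × (-19.8%) = -90.3%.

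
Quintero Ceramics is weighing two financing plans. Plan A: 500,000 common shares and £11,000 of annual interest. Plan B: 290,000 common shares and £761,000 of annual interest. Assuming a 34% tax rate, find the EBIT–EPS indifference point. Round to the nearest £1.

£1,796,714

Set EPS_A = EPS_B: (EBIT − £11,000)(1 − 0.34) ÷ 500,000 = (EBIT − £761,000)(1 − 0.34) ÷ 290,000.
Cancelling (1 − t) and cross-multiplying: 290,000·(EBIT − 11,000) = 500,000·(EBIT − 761,000).
Solving, EBIT = (761,000·500,000 − 11,000·290,000) / (500,000 − 290,000) = 377,310,000,000 / 210,000 = 1,796,714.29.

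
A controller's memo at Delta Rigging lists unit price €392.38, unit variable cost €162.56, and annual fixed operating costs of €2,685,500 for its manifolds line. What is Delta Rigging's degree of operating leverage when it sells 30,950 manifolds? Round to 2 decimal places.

Total contribution margin = 30,950 × €229.82 = €7,112,929.00.
EBIT = €7,112,929.00 − €2,685,500 = €4,427,429.00.
DOL = contribution ÷ EBIT = €7,112,929.00 ÷ €4,427,429.00 = 1.6066.

1.61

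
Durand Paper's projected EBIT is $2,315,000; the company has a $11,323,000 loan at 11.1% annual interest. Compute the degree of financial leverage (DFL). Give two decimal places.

2.19

Interest = $1,256,853.00.
Degree of financial leverage = EBIT / (EBIT − interest) = $2,315,000 / $1,058,147.00 = 2.1878.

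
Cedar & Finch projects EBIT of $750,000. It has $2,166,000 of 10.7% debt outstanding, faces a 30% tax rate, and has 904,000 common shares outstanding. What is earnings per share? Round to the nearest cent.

$0.40

Pre-tax income = $750,000 − $231,762.00 = $518,238.00.
After tax at 30%: net income = $518,238.00 × 0.70 = $362,766.60.
Per share: $362,766.60 / 904,000 shares = $0.40.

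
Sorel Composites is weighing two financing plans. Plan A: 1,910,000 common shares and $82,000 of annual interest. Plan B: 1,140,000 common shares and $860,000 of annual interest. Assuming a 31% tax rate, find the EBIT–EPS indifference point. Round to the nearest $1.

$2,011,844

At indifference, (EBIT − 82,000)(1 − t)/1,910,000 = (EBIT − 860,000)(1 − t)/1,140,000.
Cancelling (1 − t) and cross-multiplying: 1,140,000·(EBIT − 82,000) = 1,910,000·(EBIT − 860,000).
EBIT × (1,910,000 − 1,140,000) = 860,000 × 1,910,000 − 82,000 × 1,140,000 = 1,549,120,000,000, so EBIT = 1,549,120,000,000 ÷ 770,000 = 2,011,844.16.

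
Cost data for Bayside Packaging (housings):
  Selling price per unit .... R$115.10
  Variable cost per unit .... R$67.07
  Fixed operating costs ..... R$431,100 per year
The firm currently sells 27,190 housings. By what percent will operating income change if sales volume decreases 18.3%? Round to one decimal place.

-27.3%

Contribution at this volume is 27,190 × R$48.03 = R$1,305,935.70.
EBIT = R$1,305,935.70 − R$431,100 = R$874,835.70.
Degree of operating leverage = R$1,305,935.70 / R$874,835.70 = 1.4928.
Operating income changes by 1.4928 × -18.3% = -27.3%.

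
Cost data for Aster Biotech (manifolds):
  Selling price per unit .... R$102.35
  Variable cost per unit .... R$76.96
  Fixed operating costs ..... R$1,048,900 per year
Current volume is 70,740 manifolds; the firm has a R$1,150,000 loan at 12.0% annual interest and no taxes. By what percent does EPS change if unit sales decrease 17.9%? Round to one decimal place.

At 70,740 units, contribution = 70,740 × R$25.39 = R$1,796,088.60.
Subtracting fixed costs: EBIT = R$1,796,088.60 − R$1,048,900 = R$747,188.60.
Interest = R$138,000.00, so EBIT − I = R$609,188.60.
Degree of combined leverage = contribution ÷ (EBIT − I) = R$1,796,088.60 ÷ R$609,188.60 = 2.9483.
EPS therefore changes by 2.9483 × (-17.9%) = -52.8%.

-52.8%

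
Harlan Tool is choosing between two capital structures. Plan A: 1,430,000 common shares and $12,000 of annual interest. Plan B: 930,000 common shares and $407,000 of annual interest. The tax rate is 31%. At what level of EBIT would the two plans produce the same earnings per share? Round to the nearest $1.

$1,141,700

At indifference, (EBIT − 12,000)(1 − t)/1,430,000 = (EBIT − 407,000)(1 − t)/930,000.
Cancelling (1 − t) and cross-multiplying: 930,000·(EBIT − 12,000) = 1,430,000·(EBIT − 407,000).
Solving, EBIT = (407,000·1,430,000 − 12,000·930,000) / (1,430,000 − 930,000) = 570,850,000,000 / 500,000 = 1,141,700.00.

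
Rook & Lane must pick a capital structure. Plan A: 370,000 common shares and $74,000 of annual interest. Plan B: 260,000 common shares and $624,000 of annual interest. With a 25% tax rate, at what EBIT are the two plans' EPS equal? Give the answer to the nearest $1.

At indifference, (EBIT − 74,000)(1 − t)/370,000 = (EBIT − 624,000)(1 − t)/260,000.
The (1 − t) factor cancels: (EBIT − 74,000) × 260,000 = (EBIT − 624,000) × 370,000.
EBIT × (370,000 − 260,000) = 624,000 × 370,000 − 74,000 × 260,000 = 211,640,000,000, so EBIT = 211,640,000,000 ÷ 110,000 = 1,924,000.00.

$1,924,000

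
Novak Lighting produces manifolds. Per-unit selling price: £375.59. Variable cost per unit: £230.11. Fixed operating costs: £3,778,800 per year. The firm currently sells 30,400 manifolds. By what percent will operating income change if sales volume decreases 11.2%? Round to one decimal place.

-76.9%

Contribution at this volume is 30,400 × £145.48 = £4,422,592.00.
Subtracting fixed costs: EBIT = £4,422,592.00 − £3,778,800 = £643,792.00.
Degree of operating leverage = £4,422,592.00 / £643,792.00 = 6.8696.
Operating income changes by 6.8696 × -11.2% = -76.9%.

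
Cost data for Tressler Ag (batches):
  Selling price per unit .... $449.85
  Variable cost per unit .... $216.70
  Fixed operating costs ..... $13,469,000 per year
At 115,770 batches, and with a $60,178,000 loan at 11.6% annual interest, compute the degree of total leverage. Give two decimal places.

Total contribution margin = 115,770 × $233.15 = $26,991,775.50.
Operating income = contribution − fixed costs = $26,991,775.50 − $13,469,000 = $13,522,775.50. Interest = $6,980,648.00.
DOL = $26,991,775.50 ÷ $13,522,775.50 = 1.9960; DFL = $13,522,775.50 ÷ $6,542,127.50 = 2.0670.
Combined leverage = 1.9960 × 2.0670 = 4.1257.

4.13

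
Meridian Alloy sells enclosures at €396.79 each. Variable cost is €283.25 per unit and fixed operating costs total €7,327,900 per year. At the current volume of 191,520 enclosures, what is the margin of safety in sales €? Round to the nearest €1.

€50,384,295

Each unit contributes €396.79 − €283.25 = €113.54. Break-even units = €7,327,900 ÷ €113.54 = 64,540.25; break-even revenue = 64,540.25 × €396.79 = €25,608,925.85.
Actual sales revenue = 191,520 × €396.79 = €75,993,220.80.
Margin of safety = €75,993,220.80 − €25,608,925.85 = €50,384,295.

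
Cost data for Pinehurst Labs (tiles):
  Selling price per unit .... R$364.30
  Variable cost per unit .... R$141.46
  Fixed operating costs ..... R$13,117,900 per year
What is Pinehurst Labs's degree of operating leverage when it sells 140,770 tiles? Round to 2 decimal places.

Contribution at this volume is 140,770 × R$222.84 = R$31,369,186.80.
EBIT = R$31,369,186.80 − R$13,117,900 = R$18,251,286.80.
So DOL = total CM / EBIT = R$31,369,186.80 / R$18,251,286.80 = 1.7187.

1.72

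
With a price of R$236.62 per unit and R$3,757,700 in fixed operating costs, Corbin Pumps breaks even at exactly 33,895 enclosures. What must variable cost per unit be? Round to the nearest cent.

At break-even, FC = Q × (P − VC), so P − VC = R$3,757,700 ÷ 33,895 = R$110.8630.
Hence VC = price − CM = R$236.62 − R$110.8630 = R$125.76.

R$125.76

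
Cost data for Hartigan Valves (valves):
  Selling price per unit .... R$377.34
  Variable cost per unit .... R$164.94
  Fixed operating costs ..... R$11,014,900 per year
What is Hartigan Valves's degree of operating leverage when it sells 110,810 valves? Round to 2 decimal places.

Contribution at this volume is 110,810 × R$212.40 = R$23,536,044.00.
EBIT = R$23,536,044.00 − R$11,014,900 = R$12,521,144.00.
Degree of operating leverage = R$23,536,044.00 / R$12,521,144.00 = 1.8797.

1.88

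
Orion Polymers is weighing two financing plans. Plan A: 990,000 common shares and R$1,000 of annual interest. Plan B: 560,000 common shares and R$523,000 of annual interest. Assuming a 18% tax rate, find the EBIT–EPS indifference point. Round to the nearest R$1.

Set EPS_A = EPS_B: (EBIT − R$1,000)(1 − 0.18) ÷ 990,000 = (EBIT − R$523,000)(1 − 0.18) ÷ 560,000.
The (1 − t) factor cancels: (EBIT − 1,000) × 560,000 = (EBIT − 523,000) × 990,000.
Solving, EBIT = (523,000·990,000 − 1,000·560,000) / (990,000 − 560,000) = 517,210,000,000 / 430,000 = 1,202,813.95.

R$1,202,814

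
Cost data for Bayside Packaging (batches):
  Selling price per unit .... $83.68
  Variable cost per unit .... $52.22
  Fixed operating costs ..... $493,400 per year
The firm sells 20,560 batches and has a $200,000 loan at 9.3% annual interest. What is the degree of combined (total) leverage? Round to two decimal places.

4.80

Contribution at this volume is 20,560 × $31.46 = $646,817.60.
Operating income = contribution − fixed costs = $646,817.60 − $493,400 = $153,417.60. Interest = $18,600.00.
DOL = $646,817.60 ÷ $153,417.60 = 4.2161; DFL = $153,417.60 ÷ $134,817.60 = 1.1380.
Combined leverage = 4.2161 × 1.1380 = 4.7979.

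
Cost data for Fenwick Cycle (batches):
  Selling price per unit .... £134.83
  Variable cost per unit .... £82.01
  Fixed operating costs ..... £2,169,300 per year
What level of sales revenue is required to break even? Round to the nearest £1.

£5,537,424

Contribution margin per unit = £134.83 − £82.01 = £52.82, a CM ratio of £52.82 ÷ £134.83 = 0.3918.
Break-even revenue = fixed costs × price ÷ CM = £2,169,300 × £134.83 ÷ £52.82 = £5,537,424.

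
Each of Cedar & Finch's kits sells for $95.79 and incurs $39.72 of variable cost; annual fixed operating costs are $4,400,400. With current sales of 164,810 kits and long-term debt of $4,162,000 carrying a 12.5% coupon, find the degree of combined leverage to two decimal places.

At 164,810 units, contribution = 164,810 × $56.07 = $9,240,896.70.
Operating income = contribution − fixed costs = $9,240,896.70 − $4,400,400 = $4,840,496.70. Interest = $520,250.00, so EBIT − I = $4,320,246.70.
DCL = contribution ÷ (EBIT − I) = $9,240,896.70 ÷ $4,320,246.70 = 2.1390.

2.14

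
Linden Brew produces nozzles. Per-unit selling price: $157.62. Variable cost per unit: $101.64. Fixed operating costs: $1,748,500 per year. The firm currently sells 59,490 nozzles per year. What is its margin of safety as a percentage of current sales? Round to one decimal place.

Contribution margin per unit = $157.62 − $101.64 = $55.98. Break-even units = $1,748,500 ÷ $55.98 = 31,234.37; break-even revenue = 31,234.37 × $157.62 = $4,923,161.31.
Current sales = 59,490 × $157.62 = $9,376,813.80.
Margin of safety = ($9,376,813.80 − $4,923,161.31) ÷ $9,376,813.80 = 47.5%.

47.5%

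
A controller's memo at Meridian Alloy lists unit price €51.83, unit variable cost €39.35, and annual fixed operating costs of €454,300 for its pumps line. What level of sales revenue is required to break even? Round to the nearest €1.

€1,886,728

CM per unit = €51.83 − €39.35 = €12.48; CM ratio = €12.48 / €51.83 = 0.2408.
Break-even sales = FC ÷ CM ratio = €454,300 × €51.83 / €12.48 = €1,886,728.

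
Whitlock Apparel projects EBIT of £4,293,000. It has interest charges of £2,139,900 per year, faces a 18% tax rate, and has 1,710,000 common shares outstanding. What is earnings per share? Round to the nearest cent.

Interest = £2,139,900.00, so EBT = £4,293,000 − £2,139,900.00 = £2,153,100.00.
Net income = £2,153,100.00 × (1 − 0.18) = £1,765,542.00.
EPS = £1,765,542.00 ÷ 1,710,000 = £1.03.

£1.03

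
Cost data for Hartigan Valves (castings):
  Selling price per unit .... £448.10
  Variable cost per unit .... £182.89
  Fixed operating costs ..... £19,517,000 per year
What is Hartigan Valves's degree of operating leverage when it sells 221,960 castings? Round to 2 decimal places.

At 221,960 units, contribution = 221,960 × £265.21 = £58,866,011.60.
EBIT = £58,866,011.60 − £19,517,000 = £39,349,011.60.
Degree of operating leverage = £58,866,011.60 / £39,349,011.60 = 1.4960.

1.50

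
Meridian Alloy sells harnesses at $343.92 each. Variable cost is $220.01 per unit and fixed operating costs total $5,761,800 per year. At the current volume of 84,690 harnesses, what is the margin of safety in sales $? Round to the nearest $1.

Contribution margin per unit = $343.92 − $220.01 = $123.91. Break-even units = $5,761,800 ÷ $123.91 = 46,499.88; break-even revenue = 46,499.88 × $343.92 = $15,992,238.37.
Actual sales revenue = 84,690 × $343.92 = $29,126,584.80.
Margin of safety = $29,126,584.80 − $15,992,238.37 = $13,134,346.

$13,134,346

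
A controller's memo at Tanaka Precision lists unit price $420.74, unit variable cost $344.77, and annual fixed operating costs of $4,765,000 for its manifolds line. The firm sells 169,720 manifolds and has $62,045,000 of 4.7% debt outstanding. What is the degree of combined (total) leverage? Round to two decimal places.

2.47

Contribution at this volume is 169,720 × $75.97 = $12,893,628.40.
EBIT = $12,893,628.40 − $4,765,000 = $8,128,628.40. Interest = $2,916,115.00.
DOL = $12,893,628.40 ÷ $8,128,628.40 = 1.5862; DFL = $8,128,628.40 ÷ $5,212,513.40 = 1.5594.
DCL = DOL × DFL = 1.5862 × 1.5594 = 2.4735.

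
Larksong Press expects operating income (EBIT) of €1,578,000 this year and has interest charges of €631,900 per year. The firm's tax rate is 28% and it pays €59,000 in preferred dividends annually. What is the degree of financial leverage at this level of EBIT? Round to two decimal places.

1.83

Interest = €631,900.00.
Pre-tax preferred-dividend burden = €59,000 ÷ (1 − 0.28) = €81,944.44.
DFL = EBIT ÷ [EBIT − I − D_p/(1−t)] = €1,578,000 ÷ [€1,578,000 − €631,900.00 − €81,944.44] = €1,578,000 ÷ €864,155.56 = 1.8261.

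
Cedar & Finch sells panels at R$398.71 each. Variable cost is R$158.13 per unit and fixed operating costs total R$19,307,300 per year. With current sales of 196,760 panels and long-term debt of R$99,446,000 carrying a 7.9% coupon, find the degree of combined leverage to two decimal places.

2.35

At 196,760 units, contribution = 196,760 × R$240.58 = R$47,336,520.80.
Subtracting fixed costs: EBIT = R$47,336,520.80 − R$19,307,300 = R$28,029,220.80. Interest = R$7,856,234.00, so EBIT − I = R$20,172,986.80.
DCL = contribution ÷ (EBIT − I) = R$47,336,520.80 ÷ R$20,172,986.80 = 2.3465.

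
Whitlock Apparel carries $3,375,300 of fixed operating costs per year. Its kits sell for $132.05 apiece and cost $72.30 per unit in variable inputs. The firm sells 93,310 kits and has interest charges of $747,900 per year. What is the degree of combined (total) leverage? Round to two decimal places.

3.84

Total contribution margin = 93,310 × $59.75 = $5,575,272.50.
Operating income = contribution − fixed costs = $5,575,272.50 − $3,375,300 = $2,199,972.50. Interest = $747,900.00, so EBIT − I = $1,452,072.50.
DCL = contribution ÷ (EBIT − I) = $5,575,272.50 ÷ $1,452,072.50 = 3.8395.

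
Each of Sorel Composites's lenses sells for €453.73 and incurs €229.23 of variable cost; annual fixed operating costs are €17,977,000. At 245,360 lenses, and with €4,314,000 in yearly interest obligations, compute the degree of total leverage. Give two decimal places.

Contribution at this volume is 245,360 × €224.50 = €55,083,320.00.
EBIT = €55,083,320.00 − €17,977,000 = €37,106,320.00. Interest = €4,314,000.00, so EBIT − I = €32,792,320.00.
DCL = contribution ÷ (EBIT − I) = €55,083,320.00 ÷ €32,792,320.00 = 1.6798.

1.68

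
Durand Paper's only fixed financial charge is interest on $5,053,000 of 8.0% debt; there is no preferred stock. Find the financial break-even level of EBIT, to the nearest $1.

$404,240

Annual interest = 8.0% × $5,053,000 = $404,240.00.
Without preferred stock the financial break-even is simply EBIT = interest = $404,240.00.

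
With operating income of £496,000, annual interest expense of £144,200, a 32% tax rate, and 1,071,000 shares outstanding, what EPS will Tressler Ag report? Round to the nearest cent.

£0.22

Interest = £144,200.00, so EBT = £496,000 − £144,200.00 = £351,800.00.
After tax at 32%: net income = £351,800.00 × 0.68 = £239,224.00.
Per share: £239,224.00 / 1,071,000 shares = £0.22.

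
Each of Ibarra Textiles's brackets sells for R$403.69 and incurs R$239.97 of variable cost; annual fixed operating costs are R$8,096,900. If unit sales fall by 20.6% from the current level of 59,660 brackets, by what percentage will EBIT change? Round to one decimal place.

At 59,660 units, contribution = 59,660 × R$163.72 = R$9,767,535.20.
Operating income = contribution − fixed costs = R$9,767,535.20 − R$8,096,900 = R$1,670,635.20.
DOL = contribution ÷ EBIT = R$9,767,535.20 ÷ R$1,670,635.20 = 5.8466.
So EBIT moves 5.8466 × (-20.6%) = -120.4%.

-120.4%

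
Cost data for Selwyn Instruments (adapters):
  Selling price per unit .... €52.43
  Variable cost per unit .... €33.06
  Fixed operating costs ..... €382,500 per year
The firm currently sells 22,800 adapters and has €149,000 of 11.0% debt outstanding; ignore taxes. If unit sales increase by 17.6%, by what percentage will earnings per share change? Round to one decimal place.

Contribution at this volume is 22,800 × €19.37 = €441,636.00.
EBIT = €441,636.00 − €382,500 = €59,136.00.
After interest of €16,390.00, pre-tax earnings = €42,746.00.
DCL = total CM / (EBIT − I) = €441,636.00 / €42,746.00 = 10.3316.
EPS therefore changes by 10.3316 × (+17.6%) = +181.8%.

+181.8%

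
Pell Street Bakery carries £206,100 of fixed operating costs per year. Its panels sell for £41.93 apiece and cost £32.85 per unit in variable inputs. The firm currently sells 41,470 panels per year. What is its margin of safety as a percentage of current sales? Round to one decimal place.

45.3%

Each unit contributes £41.93 − £32.85 = £9.08. Break-even units = £206,100 ÷ £9.08 = 22,698.24; break-even revenue = 22,698.24 × £41.93 = £951,737.11.
Current sales = 41,470 × £41.93 = £1,738,837.10.
Margin of safety = (£1,738,837.10 − £951,737.11) ÷ £1,738,837.10 = 45.3%.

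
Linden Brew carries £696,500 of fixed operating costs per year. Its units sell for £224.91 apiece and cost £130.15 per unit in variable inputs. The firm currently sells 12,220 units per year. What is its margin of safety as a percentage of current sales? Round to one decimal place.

39.9%

Contribution margin per unit = £224.91 − £130.15 = £94.76. Break-even units = £696,500 ÷ £94.76 = 7,350.15; break-even revenue = 7,350.15 × £224.91 = £1,653,121.73.
Current sales = 12,220 × £224.91 = £2,748,400.20.
Margin of safety = (£2,748,400.20 − £1,653,121.73) ÷ £2,748,400.20 = 39.9%.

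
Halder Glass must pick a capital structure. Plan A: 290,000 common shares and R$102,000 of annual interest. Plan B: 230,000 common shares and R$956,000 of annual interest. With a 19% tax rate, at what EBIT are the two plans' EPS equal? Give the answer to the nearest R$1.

At indifference, (EBIT − 102,000)(1 − t)/290,000 = (EBIT − 956,000)(1 − t)/230,000.
Cancelling (1 − t) and cross-multiplying: 230,000·(EBIT − 102,000) = 290,000·(EBIT − 956,000).
EBIT × (290,000 − 230,000) = 956,000 × 290,000 − 102,000 × 230,000 = 253,780,000,000, so EBIT = 253,780,000,000 ÷ 60,000 = 4,229,666.67.

R$4,229,667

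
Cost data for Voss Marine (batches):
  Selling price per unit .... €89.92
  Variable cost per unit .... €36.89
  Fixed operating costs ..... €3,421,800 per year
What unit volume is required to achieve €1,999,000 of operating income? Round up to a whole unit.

Each unit contributes €89.92 − €36.89 = €53.03.
Required volume = (fixed costs + target profit) ÷ CM = (€3,421,800 + €1,999,000) ÷ €53.03 = 102,221.38, so 102,222 batches.

102,222 batches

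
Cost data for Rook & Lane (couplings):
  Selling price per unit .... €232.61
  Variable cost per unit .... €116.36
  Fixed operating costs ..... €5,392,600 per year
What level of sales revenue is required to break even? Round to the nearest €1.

€10,790,303

CM per unit = €232.61 − €116.36 = €116.25; CM ratio = €116.25 / €232.61 = 0.4998.
Break-even revenue = fixed costs × price ÷ CM = €5,392,600 × €232.61 ÷ €116.25 = €10,790,303.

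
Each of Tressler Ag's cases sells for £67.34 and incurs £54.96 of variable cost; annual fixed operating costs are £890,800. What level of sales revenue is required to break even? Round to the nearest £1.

CM per unit = £67.34 − £54.96 = £12.38; CM ratio = £12.38 / £67.34 = 0.1838.
Break-even sales = FC ÷ CM ratio = £890,800 × £67.34 / £12.38 = £4,845,434.

£4,845,434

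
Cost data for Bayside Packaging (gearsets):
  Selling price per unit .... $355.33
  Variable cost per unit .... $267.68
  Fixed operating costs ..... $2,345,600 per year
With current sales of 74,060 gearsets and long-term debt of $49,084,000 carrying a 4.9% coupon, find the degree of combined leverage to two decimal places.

3.73

Total contribution margin = 74,060 × $87.65 = $6,491,359.00.
Operating income = contribution − fixed costs = $6,491,359.00 − $2,345,600 = $4,145,759.00. Interest = $2,405,116.00, so EBIT − I = $1,740,643.00.
Degree of total leverage = total CM / (EBIT − interest) = $6,491,359.00 / $1,740,643.00 = 3.7293.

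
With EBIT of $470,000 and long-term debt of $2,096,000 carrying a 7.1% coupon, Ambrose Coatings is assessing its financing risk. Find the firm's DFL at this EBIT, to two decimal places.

1.46

Interest = $148,816.00.
DFL = EBIT ÷ (EBIT − I) = $470,000 ÷ ($470,000 − $148,816.00) = $470,000 ÷ $321,184.00 = 1.4633.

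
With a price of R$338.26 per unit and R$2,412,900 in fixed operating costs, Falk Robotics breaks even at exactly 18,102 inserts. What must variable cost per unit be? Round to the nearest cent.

R$204.97

Contribution per unit must be FC / Q = R$2,412,900 / 18,102 = R$133.2947.
Hence VC = price − CM = R$338.26 − R$133.2947 = R$204.97.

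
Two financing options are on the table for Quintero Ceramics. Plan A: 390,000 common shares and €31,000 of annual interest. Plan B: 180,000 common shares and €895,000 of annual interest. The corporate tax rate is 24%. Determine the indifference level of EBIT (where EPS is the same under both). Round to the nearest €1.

At indifference, (EBIT − 31,000)(1 − t)/390,000 = (EBIT − 895,000)(1 − t)/180,000.
The (1 − t) factor cancels: (EBIT − 31,000) × 180,000 = (EBIT − 895,000) × 390,000.
EBIT × (390,000 − 180,000) = 895,000 × 390,000 − 31,000 × 180,000 = 343,470,000,000, so EBIT = 343,470,000,000 ÷ 210,000 = 1,635,571.43.

€1,635,571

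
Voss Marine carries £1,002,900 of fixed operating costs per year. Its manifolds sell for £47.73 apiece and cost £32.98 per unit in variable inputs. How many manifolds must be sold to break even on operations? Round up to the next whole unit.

67,994 manifolds

Contribution margin per unit = £47.73 − £32.98 = £14.75.
Break-even Q = £1,002,900 / £14.75 = 67,993.22 → 67,994 manifolds.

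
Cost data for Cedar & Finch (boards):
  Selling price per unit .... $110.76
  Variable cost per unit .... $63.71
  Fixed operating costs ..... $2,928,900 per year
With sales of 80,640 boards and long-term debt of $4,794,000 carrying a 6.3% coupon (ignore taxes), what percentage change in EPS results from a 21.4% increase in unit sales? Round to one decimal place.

Contribution at this volume is 80,640 × $47.05 = $3,794,112.00.
Operating income = contribution − fixed costs = $3,794,112.00 − $2,928,900 = $865,212.00.
Interest = $302,022.00, so EBIT − I = $563,190.00.
DCL = total CM / (EBIT − I) = $3,794,112.00 / $563,190.00 = 6.7368.
EPS therefore changes by 6.7368 × (+21.4%) = +144.2%.

+144.2%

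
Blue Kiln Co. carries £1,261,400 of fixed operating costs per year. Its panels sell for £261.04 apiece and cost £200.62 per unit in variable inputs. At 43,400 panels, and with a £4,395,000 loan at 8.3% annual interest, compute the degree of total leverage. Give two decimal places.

2.63

Total contribution margin = 43,400 × £60.42 = £2,622,228.00.
Operating income = contribution − fixed costs = £2,622,228.00 − £1,261,400 = £1,360,828.00. Interest = £364,785.00.
DOL = £2,622,228.00 ÷ £1,360,828.00 = 1.9269; DFL = £1,360,828.00 ÷ £996,043.00 = 1.3662.
Combined leverage = 1.9269 × 1.3662 = 2.6325.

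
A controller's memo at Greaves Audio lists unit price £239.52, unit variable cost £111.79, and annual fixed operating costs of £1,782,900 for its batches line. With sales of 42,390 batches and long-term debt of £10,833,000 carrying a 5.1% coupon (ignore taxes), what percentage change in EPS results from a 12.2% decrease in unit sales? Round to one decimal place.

Total contribution margin = 42,390 × £127.73 = £5,414,474.70.
EBIT = £5,414,474.70 − £1,782,900 = £3,631,574.70.
After interest of £552,483.00, pre-tax earnings = £3,079,091.70.
Degree of combined leverage = contribution ÷ (EBIT − I) = £5,414,474.70 ÷ £3,079,091.70 = 1.7585.
EPS therefore changes by 1.7585 × (-12.2%) = -21.5%.

-21.5%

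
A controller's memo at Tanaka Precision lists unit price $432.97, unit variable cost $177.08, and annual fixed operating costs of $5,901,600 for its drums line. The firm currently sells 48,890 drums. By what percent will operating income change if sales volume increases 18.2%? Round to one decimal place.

Contribution at this volume is 48,890 × $255.89 = $12,510,462.10.
Operating income = contribution − fixed costs = $12,510,462.10 − $5,901,600 = $6,608,862.10.
Degree of operating leverage = $12,510,462.10 / $6,608,862.10 = 1.8930.
Operating income changes by 1.8930 × +18.2% = +34.5%.

+34.5%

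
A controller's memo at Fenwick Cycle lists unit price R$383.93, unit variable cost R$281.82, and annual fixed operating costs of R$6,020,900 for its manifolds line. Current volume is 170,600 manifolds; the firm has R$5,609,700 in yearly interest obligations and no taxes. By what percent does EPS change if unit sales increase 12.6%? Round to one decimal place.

At 170,600 units, contribution = 170,600 × R$102.11 = R$17,419,966.00.
EBIT = R$17,419,966.00 − R$6,020,900 = R$11,399,066.00.
Interest = R$5,609,700.00, so EBIT − I = R$5,789,366.00.
DCL = total CM / (EBIT − I) = R$17,419,966.00 / R$5,789,366.00 = 3.0090.
%ΔEPS = DCL × %ΔSales = 3.0090 × +12.6% = +37.9%.

+37.9%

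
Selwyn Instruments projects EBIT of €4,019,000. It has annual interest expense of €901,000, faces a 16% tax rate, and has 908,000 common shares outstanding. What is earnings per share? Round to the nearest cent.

€2.88

Interest = €901,000.00, so EBT = €4,019,000 − €901,000.00 = €3,118,000.00.
Net income = €3,118,000.00 × (1 − 0.16) = €2,619,120.00.
EPS = €2,619,120.00 ÷ 908,000 = €2.88.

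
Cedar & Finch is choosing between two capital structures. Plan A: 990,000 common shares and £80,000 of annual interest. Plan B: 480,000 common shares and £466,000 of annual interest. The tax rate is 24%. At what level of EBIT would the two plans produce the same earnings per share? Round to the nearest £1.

Set EPS_A = EPS_B: (EBIT − £80,000)(1 − 0.24) ÷ 990,000 = (EBIT − £466,000)(1 − 0.24) ÷ 480,000.
Cancelling (1 − t) and cross-multiplying: 480,000·(EBIT − 80,000) = 990,000·(EBIT − 466,000).
EBIT × (990,000 − 480,000) = 466,000 × 990,000 − 80,000 × 480,000 = 422,940,000,000, so EBIT = 422,940,000,000 ÷ 510,000 = 829,294.12.

£829,294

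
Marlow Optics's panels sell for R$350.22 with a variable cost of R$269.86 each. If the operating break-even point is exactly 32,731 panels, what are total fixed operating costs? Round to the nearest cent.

Unit CM = price − variable cost = R$350.22 − R$269.86 = R$80.36.
Since BE = FC / CM, FC = 32,731 × R$80.36 = R$2,630,263.16.

R$2,630,263.16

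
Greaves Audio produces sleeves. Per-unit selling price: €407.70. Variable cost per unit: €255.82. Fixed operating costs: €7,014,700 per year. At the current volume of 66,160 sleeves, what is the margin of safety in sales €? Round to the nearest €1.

Unit CM = price − variable cost = €407.70 − €255.82 = €151.88. Break-even units = €7,014,700 ÷ €151.88 = 46,185.80; break-even revenue = 46,185.80 × €407.70 = €18,829,952.53.
Current sales = 66,160 × €407.70 = €26,973,432.00.
Margin of safety = €26,973,432.00 − €18,829,952.53 = €8,143,479.

€8,143,479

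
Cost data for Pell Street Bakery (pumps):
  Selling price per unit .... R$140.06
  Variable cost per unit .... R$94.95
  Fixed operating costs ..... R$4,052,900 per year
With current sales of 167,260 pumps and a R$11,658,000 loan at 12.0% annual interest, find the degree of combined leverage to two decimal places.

Total contribution margin = 167,260 × R$45.11 = R$7,545,098.60.
EBIT = R$7,545,098.60 − R$4,052,900 = R$3,492,198.60. Interest = R$1,398,960.00.
DOL = R$7,545,098.60 ÷ R$3,492,198.60 = 2.1606; DFL = R$3,492,198.60 ÷ R$2,093,238.60 = 1.6683.
DCL = DOL × DFL = 2.1606 × 1.6683 = 3.6045.

3.60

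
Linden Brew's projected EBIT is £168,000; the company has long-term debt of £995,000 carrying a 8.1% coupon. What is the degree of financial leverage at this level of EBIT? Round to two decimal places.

1.92

Interest = £80,595.00.
DFL = EBIT ÷ (EBIT − I) = £168,000 ÷ (£168,000 − £80,595.00) = £168,000 ÷ £87,405.00 = 1.9221.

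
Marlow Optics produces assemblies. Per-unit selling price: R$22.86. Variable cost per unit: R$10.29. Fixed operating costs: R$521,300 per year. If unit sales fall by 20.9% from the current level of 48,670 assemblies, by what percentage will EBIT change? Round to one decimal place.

Total contribution margin = 48,670 × R$12.57 = R$611,781.90.
Operating income = contribution − fixed costs = R$611,781.90 − R$521,300 = R$90,481.90.
So DOL = total CM / EBIT = R$611,781.90 / R$90,481.90 = 6.7614.
Operating income changes by 6.7614 × -20.9% = -141.3%.

-141.3%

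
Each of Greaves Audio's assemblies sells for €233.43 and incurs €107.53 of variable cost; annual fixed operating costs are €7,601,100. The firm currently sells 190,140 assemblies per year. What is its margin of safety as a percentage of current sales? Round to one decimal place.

Unit CM = price − variable cost = €233.43 − €107.53 = €125.90. Break-even units = €7,601,100 ÷ €125.90 = 60,374.11; break-even revenue = 60,374.11 × €233.43 = €14,093,127.66.
Current sales = 190,140 × €233.43 = €44,384,380.20.
Margin of safety = (€44,384,380.20 − €14,093,127.66) ÷ €44,384,380.20 = 68.2%.

68.2%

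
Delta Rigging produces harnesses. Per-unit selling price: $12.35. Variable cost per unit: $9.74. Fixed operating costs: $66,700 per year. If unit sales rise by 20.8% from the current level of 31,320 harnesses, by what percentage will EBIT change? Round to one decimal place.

Total contribution margin = 31,320 × $2.61 = $81,745.20.
Operating income = contribution − fixed costs = $81,745.20 − $66,700 = $15,045.20.
So DOL = total CM / EBIT = $81,745.20 / $15,045.20 = 5.4333.
Operating income changes by 5.4333 × +20.8% = +113.0%.

+113.0%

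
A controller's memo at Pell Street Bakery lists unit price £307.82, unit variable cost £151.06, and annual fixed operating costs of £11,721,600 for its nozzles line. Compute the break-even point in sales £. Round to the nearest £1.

£23,016,987

Contribution margin per unit = £307.82 − £151.06 = £156.76, a CM ratio of £156.76 ÷ £307.82 = 0.5093.
Break-even revenue = fixed costs × price ÷ CM = £11,721,600 × £307.82 ÷ £156.76 = £23,016,987.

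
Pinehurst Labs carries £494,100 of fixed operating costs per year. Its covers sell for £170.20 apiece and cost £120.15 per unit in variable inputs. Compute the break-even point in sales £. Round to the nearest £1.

CM per unit = £170.20 − £120.15 = £50.05; CM ratio = £50.05 / £170.20 = 0.2941.
Break-even sales = FC ÷ CM ratio = £494,100 × £170.20 / £50.05 = £1,680,236.

£1,680,236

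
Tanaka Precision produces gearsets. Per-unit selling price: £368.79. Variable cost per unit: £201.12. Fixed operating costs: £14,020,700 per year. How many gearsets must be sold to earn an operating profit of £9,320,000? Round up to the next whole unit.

139,207 gearsets

Each unit contributes £368.79 − £201.12 = £167.67.
Units = (FC + target) / CM = (£14,020,700 + £9,320,000) / £167.67 = 139,206.18, so 139,207 gearsets.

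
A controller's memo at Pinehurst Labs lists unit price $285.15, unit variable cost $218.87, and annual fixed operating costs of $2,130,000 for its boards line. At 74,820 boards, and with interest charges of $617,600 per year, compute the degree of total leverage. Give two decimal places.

2.24

Total contribution margin = 74,820 × $66.28 = $4,959,069.60.
Subtracting fixed costs: EBIT = $4,959,069.60 − $2,130,000 = $2,829,069.60. Interest = $617,600.00.
DOL = $4,959,069.60 ÷ $2,829,069.60 = 1.7529; DFL = $2,829,069.60 ÷ $2,211,469.60 = 1.2793.
Combined leverage = 1.7529 × 1.2793 = 2.2425.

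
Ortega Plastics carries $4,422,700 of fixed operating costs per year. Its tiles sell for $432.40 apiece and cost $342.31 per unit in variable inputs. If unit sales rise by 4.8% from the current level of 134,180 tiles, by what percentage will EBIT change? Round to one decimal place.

Contribution at this volume is 134,180 × $90.09 = $12,088,276.20.
EBIT = $12,088,276.20 − $4,422,700 = $7,665,576.20.
So DOL = total CM / EBIT = $12,088,276.20 / $7,665,576.20 = 1.5770.
So EBIT moves 1.5770 × (+4.8%) = +7.6%.

+7.6%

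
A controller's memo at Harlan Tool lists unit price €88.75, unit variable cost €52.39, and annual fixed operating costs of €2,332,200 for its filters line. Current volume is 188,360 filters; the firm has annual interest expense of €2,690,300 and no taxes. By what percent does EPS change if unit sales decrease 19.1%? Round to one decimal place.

-71.6%

Total contribution margin = 188,360 × €36.36 = €6,848,769.60.
EBIT = €6,848,769.60 − €2,332,200 = €4,516,569.60.
Interest = €2,690,300.00, so EBIT − I = €1,826,269.60.
DCL = total CM / (EBIT − I) = €6,848,769.60 / €1,826,269.60 = 3.7501.
EPS therefore changes by 3.7501 × (-19.1%) = -71.6%.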